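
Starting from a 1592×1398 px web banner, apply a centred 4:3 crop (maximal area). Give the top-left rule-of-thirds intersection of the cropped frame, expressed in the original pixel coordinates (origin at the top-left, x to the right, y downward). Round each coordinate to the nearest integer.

(531, 500)

1592/1398 < 4/3, so the 4:3 crop keeps the full width 1592 and trims height to 1592 × 3/4 = 1194.00 px.
Top offset = (1398 − 1194.00)/2 = 102.00 px; left offset = 0.
Top-left is one-third across and one-third down within the crop:
x = 0.00 + 1 × 1592.00/3 ≈ 531; y = 102.00 + 1 × 1194.00/3 ≈ 500.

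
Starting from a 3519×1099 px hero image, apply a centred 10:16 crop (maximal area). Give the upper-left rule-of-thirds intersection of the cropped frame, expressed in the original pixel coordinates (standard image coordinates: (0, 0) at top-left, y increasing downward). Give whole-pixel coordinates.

(1645, 366)

3519/1099 > 10/16, so the 10:16 crop keeps the full height 1099 and trims width to 1099 × 10/16 = 686.88 px.
Left offset = (3519 − 686.88)/2 = 1416.06 px; top offset = 0.
Upper-left is one-third across and one-third down within the crop:
x = 1416.06 + 1 × 686.88/3 ≈ 1645; y = 0.00 + 1 × 1099.00/3 ≈ 366.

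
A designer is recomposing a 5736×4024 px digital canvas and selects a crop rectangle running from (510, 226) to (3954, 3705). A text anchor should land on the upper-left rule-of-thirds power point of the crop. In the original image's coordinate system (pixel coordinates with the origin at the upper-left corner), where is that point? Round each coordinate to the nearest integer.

Crop width = 3954 − 510 = 3444 px; one third is 1148.00 px.
Crop height = 3705 − 226 = 3479 px; one third is 1159.67 px.
The upper-left point is one-third across and one-third down within the crop:
x = 510 + 1 × 1148.00 ≈ 1658; y = 226 + 1 × 1159.67 ≈ 1386.

(1658, 1386)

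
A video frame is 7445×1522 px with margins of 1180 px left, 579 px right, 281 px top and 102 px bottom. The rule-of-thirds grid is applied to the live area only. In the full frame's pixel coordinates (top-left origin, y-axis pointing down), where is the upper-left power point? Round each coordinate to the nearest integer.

(3075, 661)

Content width = 7445 − 1180 − 579 = 5686 px; content height = 1522 − 281 − 102 = 1139 px.
Upper-left is one-third across and one-third down within the live area.
x = 1180 + 1 × 5686/3 = 1180 + 1895.33 ≈ 3075
y = 281 + 1 × 1139/3 = 281 + 379.67 ≈ 661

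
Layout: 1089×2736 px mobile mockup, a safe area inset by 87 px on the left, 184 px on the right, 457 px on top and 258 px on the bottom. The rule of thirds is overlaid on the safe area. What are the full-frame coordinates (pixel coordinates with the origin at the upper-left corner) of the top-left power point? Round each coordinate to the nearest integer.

x = 360 px, y = 1131 px

Content width = 1089 − 87 − 184 = 818 px; content height = 2736 − 457 − 258 = 2021 px.
Top-left is one-third across and one-third down within the safe area.
x = 87 + 1 × 818/3 = 87 + 272.67 ≈ 360
y = 457 + 1 × 2021/3 = 457 + 673.67 ≈ 1131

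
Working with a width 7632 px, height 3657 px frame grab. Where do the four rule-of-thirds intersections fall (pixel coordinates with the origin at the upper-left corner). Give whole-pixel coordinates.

One third of 7632 is 2544; one third of 3657 is 1219.
Vertical third lines at x = 2544 and x = 5088; horizontal third lines at y = 1219 and y = 2438.

(2544, 1219), (5088, 1219), (2544, 2438), (5088, 2438)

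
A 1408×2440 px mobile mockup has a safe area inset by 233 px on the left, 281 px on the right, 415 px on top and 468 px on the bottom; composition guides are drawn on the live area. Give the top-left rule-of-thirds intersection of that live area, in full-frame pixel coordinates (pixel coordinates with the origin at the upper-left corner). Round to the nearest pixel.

(531, 934)

Content width = 1408 − 233 − 281 = 894 px; content height = 2440 − 415 − 468 = 1557 px.
Top-left is one-third across and one-third down within the live area.
x = 233 + 1 × 894/3 = 233 + 298.00 ≈ 531
y = 415 + 1 × 1557/3 = 415 + 519.00 ≈ 934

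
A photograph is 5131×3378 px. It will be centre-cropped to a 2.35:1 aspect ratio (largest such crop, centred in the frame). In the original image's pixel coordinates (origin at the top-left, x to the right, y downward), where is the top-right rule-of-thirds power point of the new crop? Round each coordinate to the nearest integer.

x = 3421 px, y = 1325 px

5131/3378 < 2.35/1, so the 2.35:1 crop keeps the full width 5131 and trims height to 5131 × 1/2.35 = 2183.40 px.
Top offset = (3378 − 2183.40)/2 = 597.30 px; left offset = 0.
Top-right is two-thirds across and one-third down within the crop:
x = 0.00 + 2 × 5131.00/3 ≈ 3421; y = 597.30 + 1 × 2183.40/3 ≈ 1325.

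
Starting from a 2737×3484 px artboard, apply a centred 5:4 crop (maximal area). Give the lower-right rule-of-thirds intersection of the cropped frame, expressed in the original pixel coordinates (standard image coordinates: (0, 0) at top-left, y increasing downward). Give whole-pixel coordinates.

2737/3484 < 5/4, so the 5:4 crop keeps the full width 2737 and trims height to 2737 × 4/5 = 2189.60 px.
Top offset = (3484 − 2189.60)/2 = 647.20 px; left offset = 0.
Lower-right is two-thirds across and two-thirds down within the crop:
x = 0.00 + 2 × 2737.00/3 ≈ 1825; y = 647.20 + 2 × 2189.60/3 ≈ 2107.

(1825, 2107)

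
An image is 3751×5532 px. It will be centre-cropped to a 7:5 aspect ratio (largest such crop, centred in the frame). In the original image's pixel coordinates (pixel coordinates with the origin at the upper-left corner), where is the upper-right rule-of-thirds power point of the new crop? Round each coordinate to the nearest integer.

x = 2501 px, y = 2319 px

3751/5532 < 7/5, so the 7:5 crop keeps the full width 3751 and trims height to 3751 × 5/7 = 2679.29 px.
Top offset = (5532 − 2679.29)/2 = 1426.36 px; left offset = 0.
Upper-right is two-thirds across and one-third down within the crop:
x = 0.00 + 2 × 3751.00/3 ≈ 2501; y = 1426.36 + 1 × 2679.29/3 ≈ 2319.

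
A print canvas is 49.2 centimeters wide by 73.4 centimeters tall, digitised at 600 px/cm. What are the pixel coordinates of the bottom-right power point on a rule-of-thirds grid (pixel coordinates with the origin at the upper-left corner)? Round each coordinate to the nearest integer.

In pixels the canvas is 49.2 × 600 = 29520 wide and 73.4 × 600 = 44040 tall.
The bottom-right point is two-thirds across and two-thirds down:
x = 2 × 29520/3 ≈ 19680; y = 2 × 44040/3 ≈ 29360.

x = 19680 px, y = 29360 px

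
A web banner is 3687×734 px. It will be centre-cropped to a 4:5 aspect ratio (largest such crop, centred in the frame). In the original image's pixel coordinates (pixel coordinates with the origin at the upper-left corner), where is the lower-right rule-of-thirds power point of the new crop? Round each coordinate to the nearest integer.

x = 1941 px, y = 489 px

3687/734 > 4/5, so the 4:5 crop keeps the full height 734 and trims width to 734 × 4/5 = 587.20 px.
Left offset = (3687 − 587.20)/2 = 1549.90 px; top offset = 0.
Lower-right is two-thirds across and two-thirds down within the crop:
x = 1549.90 + 2 × 587.20/3 ≈ 1941; y = 0.00 + 2 × 734.00/3 ≈ 489.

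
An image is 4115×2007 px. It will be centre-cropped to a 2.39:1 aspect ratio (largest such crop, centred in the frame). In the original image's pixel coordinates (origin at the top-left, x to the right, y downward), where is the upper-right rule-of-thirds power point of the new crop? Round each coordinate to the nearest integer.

(2743, 717)

4115/2007 < 2.39/1, so the 2.39:1 crop keeps the full width 4115 and trims height to 4115 × 1/2.39 = 1721.76 px.
Top offset = (2007 − 1721.76)/2 = 142.62 px; left offset = 0.
Upper-right is two-thirds across and one-third down within the crop:
x = 0.00 + 2 × 4115.00/3 ≈ 2743; y = 142.62 + 1 × 1721.76/3 ≈ 717.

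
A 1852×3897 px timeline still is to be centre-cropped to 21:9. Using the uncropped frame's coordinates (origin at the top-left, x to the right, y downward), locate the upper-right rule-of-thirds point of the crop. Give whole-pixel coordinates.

(1235, 1816)

1852/3897 < 21/9, so the 21:9 crop keeps the full width 1852 and trims height to 1852 × 9/21 = 793.71 px.
Top offset = (3897 − 793.71)/2 = 1551.64 px; left offset = 0.
Upper-right is two-thirds across and one-third down within the crop:
x = 0.00 + 2 × 1852.00/3 ≈ 1235; y = 1551.64 + 1 × 793.71/3 ≈ 1816.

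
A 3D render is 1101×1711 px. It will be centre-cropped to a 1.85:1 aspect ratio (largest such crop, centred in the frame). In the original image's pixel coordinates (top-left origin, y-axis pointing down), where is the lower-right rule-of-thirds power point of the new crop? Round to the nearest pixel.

1101/1711 < 1.85/1, so the 1.85:1 crop keeps the full width 1101 and trims height to 1101 × 1/1.85 = 595.14 px.
Top offset = (1711 − 595.14)/2 = 557.93 px; left offset = 0.
Lower-right is two-thirds across and two-thirds down within the crop:
x = 0.00 + 2 × 1101.00/3 ≈ 734; y = 557.93 + 2 × 595.14/3 ≈ 955.

x = 734 px, y = 955 px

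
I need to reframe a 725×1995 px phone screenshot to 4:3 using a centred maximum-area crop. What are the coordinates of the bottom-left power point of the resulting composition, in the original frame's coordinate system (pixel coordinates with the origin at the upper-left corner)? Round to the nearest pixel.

x = 242 px, y = 1088 px

725/1995 < 4/3, so the 4:3 crop keeps the full width 725 and trims height to 725 × 3/4 = 543.75 px.
Top offset = (1995 − 543.75)/2 = 725.62 px; left offset = 0.
Bottom-left is one-third across and two-thirds down within the crop:
x = 0.00 + 1 × 725.00/3 ≈ 242; y = 725.62 + 2 × 543.75/3 ≈ 1088.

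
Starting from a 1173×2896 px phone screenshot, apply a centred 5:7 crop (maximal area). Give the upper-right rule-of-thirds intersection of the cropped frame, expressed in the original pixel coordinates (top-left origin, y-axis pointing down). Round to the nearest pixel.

1173/2896 < 5/7, so the 5:7 crop keeps the full width 1173 and trims height to 1173 × 7/5 = 1642.20 px.
Top offset = (2896 − 1642.20)/2 = 626.90 px; left offset = 0.
Upper-right is two-thirds across and one-third down within the crop:
x = 0.00 + 2 × 1173.00/3 ≈ 782; y = 626.90 + 1 × 1642.20/3 ≈ 1174.

(782, 1174)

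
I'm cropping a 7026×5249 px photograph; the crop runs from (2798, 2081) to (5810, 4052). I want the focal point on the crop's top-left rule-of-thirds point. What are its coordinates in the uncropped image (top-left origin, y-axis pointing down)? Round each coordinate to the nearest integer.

Crop width = 5810 − 2798 = 3012 px; one third is 1004.00 px.
Crop height = 4052 − 2081 = 1971 px; one third is 657.00 px.
The top-left point is one-third across and one-third down within the crop:
x = 2798 + 1 × 1004.00 ≈ 3802; y = 2081 + 1 × 657.00 ≈ 2738.

x = 3802 px, y = 2738 px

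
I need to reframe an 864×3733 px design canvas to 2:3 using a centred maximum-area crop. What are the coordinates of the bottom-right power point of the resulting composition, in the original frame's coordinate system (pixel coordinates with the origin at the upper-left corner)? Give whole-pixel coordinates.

864/3733 < 2/3, so the 2:3 crop keeps the full width 864 and trims height to 864 × 3/2 = 1296.00 px.
Top offset = (3733 − 1296.00)/2 = 1218.50 px; left offset = 0.
Bottom-right is two-thirds across and two-thirds down within the crop:
x = 0.00 + 2 × 864.00/3 ≈ 576; y = 1218.50 + 2 × 1296.00/3 ≈ 2083.

(576, 2083)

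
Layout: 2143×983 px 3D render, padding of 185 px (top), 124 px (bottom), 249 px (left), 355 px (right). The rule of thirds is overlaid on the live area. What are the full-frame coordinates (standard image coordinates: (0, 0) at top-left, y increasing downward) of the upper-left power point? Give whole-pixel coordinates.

(762, 410)

Content width = 2143 − 249 − 355 = 1539 px; content height = 983 − 185 − 124 = 674 px.
Upper-left is one-third across and one-third down within the live area.
x = 249 + 1 × 1539/3 = 249 + 513.00 ≈ 762
y = 185 + 1 × 674/3 = 185 + 224.67 ≈ 410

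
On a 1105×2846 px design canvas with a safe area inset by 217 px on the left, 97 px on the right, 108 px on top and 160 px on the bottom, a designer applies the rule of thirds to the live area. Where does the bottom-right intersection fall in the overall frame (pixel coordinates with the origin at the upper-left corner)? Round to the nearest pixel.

(744, 1827)

Content width = 1105 − 217 − 97 = 791 px; content height = 2846 − 108 − 160 = 2578 px.
Bottom-right is two-thirds across and two-thirds down within the live area.
x = 217 + 2 × 791/3 = 217 + 527.33 ≈ 744
y = 108 + 2 × 2578/3 = 108 + 1718.67 ≈ 1827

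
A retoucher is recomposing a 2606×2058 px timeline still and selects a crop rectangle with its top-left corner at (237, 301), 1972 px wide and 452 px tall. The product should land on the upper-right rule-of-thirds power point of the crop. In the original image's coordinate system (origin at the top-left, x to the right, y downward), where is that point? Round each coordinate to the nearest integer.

(1552, 452)

One third of the crop width 1972 is 657.33 px.
One third of the crop height 452 is 150.67 px.
The upper-right point is two-thirds across and one-third down within the crop:
x = 237 + 2 × 657.33 ≈ 1552; y = 301 + 1 × 150.67 ≈ 452.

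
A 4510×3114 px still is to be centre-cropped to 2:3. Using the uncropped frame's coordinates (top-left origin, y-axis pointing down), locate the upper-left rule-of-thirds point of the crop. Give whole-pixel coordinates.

4510/3114 > 2/3, so the 2:3 crop keeps the full height 3114 and trims width to 3114 × 2/3 = 2076.00 px.
Left offset = (4510 − 2076.00)/2 = 1217.00 px; top offset = 0.
Upper-left is one-third across and one-third down within the crop:
x = 1217.00 + 1 × 2076.00/3 ≈ 1909; y = 0.00 + 1 × 3114.00/3 ≈ 1038.

x = 1909 px, y = 1038 px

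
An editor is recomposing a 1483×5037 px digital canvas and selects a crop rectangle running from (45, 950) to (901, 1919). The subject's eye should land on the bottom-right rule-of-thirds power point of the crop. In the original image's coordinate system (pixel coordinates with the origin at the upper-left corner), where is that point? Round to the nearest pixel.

Crop width = 901 − 45 = 856 px; one third is 285.33 px.
Crop height = 1919 − 950 = 969 px; one third is 323.00 px.
The bottom-right point is two-thirds across and two-thirds down within the crop:
x = 45 + 2 × 285.33 ≈ 616; y = 950 + 2 × 323.00 ≈ 1596.

(616, 1596)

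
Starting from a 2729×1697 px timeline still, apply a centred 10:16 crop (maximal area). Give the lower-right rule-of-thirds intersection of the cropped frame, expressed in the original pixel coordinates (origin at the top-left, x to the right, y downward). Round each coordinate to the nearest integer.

2729/1697 > 10/16, so the 10:16 crop keeps the full height 1697 and trims width to 1697 × 10/16 = 1060.62 px.
Left offset = (2729 − 1060.62)/2 = 834.19 px; top offset = 0.
Lower-right is two-thirds across and two-thirds down within the crop:
x = 834.19 + 2 × 1060.62/3 ≈ 1541; y = 0.00 + 2 × 1697.00/3 ≈ 1131.

(1541, 1131)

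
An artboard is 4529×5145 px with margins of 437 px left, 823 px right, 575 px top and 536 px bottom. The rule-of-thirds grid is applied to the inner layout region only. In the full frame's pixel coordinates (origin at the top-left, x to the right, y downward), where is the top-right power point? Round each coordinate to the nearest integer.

(2616, 1920)

Content width = 4529 − 437 − 823 = 3269 px; content height = 5145 − 575 − 536 = 4034 px.
Top-right is two-thirds across and one-third down within the inner layout region.
x = 437 + 2 × 3269/3 = 437 + 2179.33 ≈ 2616
y = 575 + 1 × 4034/3 = 575 + 1344.67 ≈ 1920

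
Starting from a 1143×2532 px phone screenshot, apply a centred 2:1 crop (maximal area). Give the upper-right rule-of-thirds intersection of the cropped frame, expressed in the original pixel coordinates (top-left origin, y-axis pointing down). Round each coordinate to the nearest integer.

x = 762 px, y = 1171 px

1143/2532 < 2/1, so the 2:1 crop keeps the full width 1143 and trims height to 1143 × 1/2 = 571.50 px.
Top offset = (2532 − 571.50)/2 = 980.25 px; left offset = 0.
Upper-right is two-thirds across and one-third down within the crop:
x = 0.00 + 2 × 1143.00/3 ≈ 762; y = 980.25 + 1 × 571.50/3 ≈ 1171.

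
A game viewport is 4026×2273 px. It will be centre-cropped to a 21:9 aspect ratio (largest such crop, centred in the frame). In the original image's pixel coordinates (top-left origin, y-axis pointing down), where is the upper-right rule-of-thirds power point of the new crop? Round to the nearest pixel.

x = 2684 px, y = 849 px

4026/2273 < 21/9, so the 21:9 crop keeps the full width 4026 and trims height to 4026 × 9/21 = 1725.43 px.
Top offset = (2273 − 1725.43)/2 = 273.79 px; left offset = 0.
Upper-right is two-thirds across and one-third down within the crop:
x = 0.00 + 2 × 4026.00/3 ≈ 2684; y = 273.79 + 1 × 1725.43/3 ≈ 849.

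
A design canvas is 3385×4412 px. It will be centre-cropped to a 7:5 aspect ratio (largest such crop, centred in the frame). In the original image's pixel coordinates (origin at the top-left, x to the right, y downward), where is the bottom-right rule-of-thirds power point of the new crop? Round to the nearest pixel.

3385/4412 < 7/5, so the 7:5 crop keeps the full width 3385 and trims height to 3385 × 5/7 = 2417.86 px.
Top offset = (4412 − 2417.86)/2 = 997.07 px; left offset = 0.
Bottom-right is two-thirds across and two-thirds down within the crop:
x = 0.00 + 2 × 3385.00/3 ≈ 2257; y = 997.07 + 2 × 2417.86/3 ≈ 2609.

(2257, 2609)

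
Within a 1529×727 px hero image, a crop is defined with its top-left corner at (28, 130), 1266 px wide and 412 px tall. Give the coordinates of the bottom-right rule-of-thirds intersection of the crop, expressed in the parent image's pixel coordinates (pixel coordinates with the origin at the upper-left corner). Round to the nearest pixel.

One third of the crop width 1266 is 422.00 px.
One third of the crop height 412 is 137.33 px.
The bottom-right point is two-thirds across and two-thirds down within the crop:
x = 28 + 2 × 422.00 ≈ 872; y = 130 + 2 × 137.33 ≈ 405.

x = 872 px, y = 405 px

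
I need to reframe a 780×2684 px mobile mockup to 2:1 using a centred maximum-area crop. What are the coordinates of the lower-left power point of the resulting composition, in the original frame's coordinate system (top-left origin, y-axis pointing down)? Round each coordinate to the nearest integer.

(260, 1407)

780/2684 < 2/1, so the 2:1 crop keeps the full width 780 and trims height to 780 × 1/2 = 390.00 px.
Top offset = (2684 − 390.00)/2 = 1147.00 px; left offset = 0.
Lower-left is one-third across and two-thirds down within the crop:
x = 0.00 + 1 × 780.00/3 ≈ 260; y = 1147.00 + 2 × 390.00/3 ≈ 1407.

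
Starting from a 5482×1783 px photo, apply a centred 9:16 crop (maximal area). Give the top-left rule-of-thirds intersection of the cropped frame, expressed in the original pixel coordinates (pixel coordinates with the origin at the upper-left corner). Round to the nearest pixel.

5482/1783 > 9/16, so the 9:16 crop keeps the full height 1783 and trims width to 1783 × 9/16 = 1002.94 px.
Left offset = (5482 − 1002.94)/2 = 2239.53 px; top offset = 0.
Top-left is one-third across and one-third down within the crop:
x = 2239.53 + 1 × 1002.94/3 ≈ 2574; y = 0.00 + 1 × 1783.00/3 ≈ 594.

x = 2574 px, y = 594 px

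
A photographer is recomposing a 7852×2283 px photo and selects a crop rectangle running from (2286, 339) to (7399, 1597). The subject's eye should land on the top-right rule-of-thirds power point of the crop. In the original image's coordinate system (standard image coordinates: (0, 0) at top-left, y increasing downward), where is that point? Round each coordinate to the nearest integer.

x = 5695 px, y = 758 px

Crop width = 7399 − 2286 = 5113 px; one third is 1704.33 px.
Crop height = 1597 − 339 = 1258 px; one third is 419.33 px.
The top-right point is two-thirds across and one-third down within the crop:
x = 2286 + 2 × 1704.33 ≈ 5695; y = 339 + 1 × 419.33 ≈ 758.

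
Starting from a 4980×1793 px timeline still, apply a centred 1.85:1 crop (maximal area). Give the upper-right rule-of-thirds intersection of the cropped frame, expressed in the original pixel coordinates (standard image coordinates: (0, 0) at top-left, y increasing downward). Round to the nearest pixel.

4980/1793 > 1.85/1, so the 1.85:1 crop keeps the full height 1793 and trims width to 1793 × 1.85/1 = 3317.05 px.
Left offset = (4980 − 3317.05)/2 = 831.47 px; top offset = 0.
Upper-right is two-thirds across and one-third down within the crop:
x = 831.47 + 2 × 3317.05/3 ≈ 3043; y = 0.00 + 1 × 1793.00/3 ≈ 598.

x = 3043 px, y = 598 px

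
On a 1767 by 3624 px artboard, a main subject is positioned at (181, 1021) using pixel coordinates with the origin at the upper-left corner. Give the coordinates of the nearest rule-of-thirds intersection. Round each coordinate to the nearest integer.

(589, 1208)

Third lines: x ∈ {589, 1178}, y ∈ {1208, 2416}.
181 is closer to x = 589; 1021 is closer to y = 1208.
So the nearest intersection is the upper-left power point.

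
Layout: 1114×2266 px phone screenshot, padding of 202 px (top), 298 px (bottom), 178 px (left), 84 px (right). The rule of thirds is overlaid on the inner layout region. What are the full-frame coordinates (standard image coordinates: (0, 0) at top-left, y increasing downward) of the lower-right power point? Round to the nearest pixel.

(746, 1379)

Content width = 1114 − 178 − 84 = 852 px; content height = 2266 − 202 − 298 = 1766 px.
Lower-right is two-thirds across and two-thirds down within the inner layout region.
x = 178 + 2 × 852/3 = 178 + 568.00 ≈ 746
y = 202 + 2 × 1766/3 = 202 + 1177.33 ≈ 1379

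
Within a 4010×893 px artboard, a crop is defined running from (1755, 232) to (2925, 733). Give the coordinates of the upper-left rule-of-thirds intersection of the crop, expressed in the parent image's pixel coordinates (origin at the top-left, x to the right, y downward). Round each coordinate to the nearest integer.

x = 2145 px, y = 399 px

Crop width = 2925 − 1755 = 1170 px; one third is 390.00 px.
Crop height = 733 − 232 = 501 px; one third is 167.00 px.
The upper-left point is one-third across and one-third down within the crop:
x = 1755 + 1 × 390.00 ≈ 2145; y = 232 + 1 × 167.00 ≈ 399.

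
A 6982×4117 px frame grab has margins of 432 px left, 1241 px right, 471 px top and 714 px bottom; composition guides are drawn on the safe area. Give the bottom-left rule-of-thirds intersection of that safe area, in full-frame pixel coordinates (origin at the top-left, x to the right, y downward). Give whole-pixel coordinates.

Content width = 6982 − 432 − 1241 = 5309 px; content height = 4117 − 471 − 714 = 2932 px.
Bottom-left is one-third across and two-thirds down within the safe area.
x = 432 + 1 × 5309/3 = 432 + 1769.67 ≈ 2202
y = 471 + 2 × 2932/3 = 471 + 1954.67 ≈ 2426

x = 2202 px, y = 2426 px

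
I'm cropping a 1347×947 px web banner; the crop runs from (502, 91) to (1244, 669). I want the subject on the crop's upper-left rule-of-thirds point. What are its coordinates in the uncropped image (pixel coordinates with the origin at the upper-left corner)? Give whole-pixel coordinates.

Crop width = 1244 − 502 = 742 px; one third is 247.33 px.
Crop height = 669 − 91 = 578 px; one third is 192.67 px.
The upper-left point is one-third across and one-third down within the crop:
x = 502 + 1 × 247.33 ≈ 749; y = 91 + 1 × 192.67 ≈ 284.

(749, 284)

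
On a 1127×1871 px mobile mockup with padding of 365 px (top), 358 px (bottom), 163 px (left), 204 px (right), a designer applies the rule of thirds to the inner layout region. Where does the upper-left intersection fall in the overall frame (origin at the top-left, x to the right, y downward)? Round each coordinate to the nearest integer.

Content width = 1127 − 163 − 204 = 760 px; content height = 1871 − 365 − 358 = 1148 px.
Upper-left is one-third across and one-third down within the inner layout region.
x = 163 + 1 × 760/3 = 163 + 253.33 ≈ 416
y = 365 + 1 × 1148/3 = 365 + 382.67 ≈ 748

x = 416 px, y = 748 px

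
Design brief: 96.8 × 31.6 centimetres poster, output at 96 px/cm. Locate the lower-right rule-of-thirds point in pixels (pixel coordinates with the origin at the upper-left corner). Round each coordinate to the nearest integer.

(6195, 2022)

In pixels the canvas is 96.8 × 96 = 9292.8 wide and 31.6 × 96 = 3033.6 tall.
The lower-right point is two-thirds across and two-thirds down:
x = 2 × 9292.8/3 ≈ 6195; y = 2 × 3033.6/3 ≈ 2022.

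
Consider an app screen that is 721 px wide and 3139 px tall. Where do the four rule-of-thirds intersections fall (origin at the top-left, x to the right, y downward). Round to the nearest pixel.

One third of 721 is 240.33; one third of 3139 is 1046.33.
Vertical third lines at x = 240 and x = 481; horizontal third lines at y = 1046 and y = 2093.

(240, 1046), (481, 1046), (240, 2093), (481, 2093)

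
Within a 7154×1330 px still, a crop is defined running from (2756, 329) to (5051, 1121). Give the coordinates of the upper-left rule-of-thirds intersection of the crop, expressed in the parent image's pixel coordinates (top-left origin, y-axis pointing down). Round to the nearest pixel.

Crop width = 5051 − 2756 = 2295 px; one third is 765.00 px.
Crop height = 1121 − 329 = 792 px; one third is 264.00 px.
The upper-left point is one-third across and one-third down within the crop:
x = 2756 + 1 × 765.00 ≈ 3521; y = 329 + 1 × 264.00 ≈ 593.

x = 3521 px, y = 593 px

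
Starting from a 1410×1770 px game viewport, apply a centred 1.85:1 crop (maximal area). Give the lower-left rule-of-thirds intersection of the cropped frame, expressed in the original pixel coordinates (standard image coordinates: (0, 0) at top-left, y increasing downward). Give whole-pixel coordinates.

x = 470 px, y = 1012 px

1410/1770 < 1.85/1, so the 1.85:1 crop keeps the full width 1410 and trims height to 1410 × 1/1.85 = 762.16 px.
Top offset = (1770 − 762.16)/2 = 503.92 px; left offset = 0.
Lower-left is one-third across and two-thirds down within the crop:
x = 0.00 + 1 × 1410.00/3 ≈ 470; y = 503.92 + 2 × 762.16/3 ≈ 1012.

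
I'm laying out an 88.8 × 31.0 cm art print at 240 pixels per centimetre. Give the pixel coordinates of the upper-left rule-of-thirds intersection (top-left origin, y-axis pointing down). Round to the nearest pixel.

In pixels the canvas is 88.8 × 240 = 21312 wide and 31.0 × 240 = 7440 tall.
The upper-left point is one-third across and one-third down:
x = 1 × 21312/3 ≈ 7104; y = 1 × 7440/3 ≈ 2480.

(7104, 2480)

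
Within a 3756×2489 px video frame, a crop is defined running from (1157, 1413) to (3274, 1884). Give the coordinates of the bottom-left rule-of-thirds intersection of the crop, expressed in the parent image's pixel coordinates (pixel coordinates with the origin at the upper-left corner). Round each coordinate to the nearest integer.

Crop width = 3274 − 1157 = 2117 px; one third is 705.67 px.
Crop height = 1884 − 1413 = 471 px; one third is 157.00 px.
The bottom-left point is one-third across and two-thirds down within the crop:
x = 1157 + 1 × 705.67 ≈ 1863; y = 1413 + 2 × 157.00 ≈ 1727.

(1863, 1727)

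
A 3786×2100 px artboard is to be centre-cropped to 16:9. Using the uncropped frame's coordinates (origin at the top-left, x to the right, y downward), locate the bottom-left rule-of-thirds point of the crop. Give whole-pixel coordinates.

3786/2100 > 16/9, so the 16:9 crop keeps the full height 2100 and trims width to 2100 × 16/9 = 3733.33 px.
Left offset = (3786 − 3733.33)/2 = 26.33 px; top offset = 0.
Bottom-left is one-third across and two-thirds down within the crop:
x = 26.33 + 1 × 3733.33/3 ≈ 1271; y = 0.00 + 2 × 2100.00/3 ≈ 1400.

x = 1271 px, y = 1400 px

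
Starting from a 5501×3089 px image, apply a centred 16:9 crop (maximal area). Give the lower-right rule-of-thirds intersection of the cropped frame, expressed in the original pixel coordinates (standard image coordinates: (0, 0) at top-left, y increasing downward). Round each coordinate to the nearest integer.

x = 3666 px, y = 2059 px

5501/3089 > 16/9, so the 16:9 crop keeps the full height 3089 and trims width to 3089 × 16/9 = 5491.56 px.
Left offset = (5501 − 5491.56)/2 = 4.72 px; top offset = 0.
Lower-right is two-thirds across and two-thirds down within the crop:
x = 4.72 + 2 × 5491.56/3 ≈ 3666; y = 0.00 + 2 × 3089.00/3 ≈ 2059.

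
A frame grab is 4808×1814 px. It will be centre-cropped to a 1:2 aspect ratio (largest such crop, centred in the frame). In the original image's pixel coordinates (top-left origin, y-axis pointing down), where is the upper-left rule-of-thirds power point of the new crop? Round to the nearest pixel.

(2253, 605)

4808/1814 > 1/2, so the 1:2 crop keeps the full height 1814 and trims width to 1814 × 1/2 = 907.00 px.
Left offset = (4808 − 907.00)/2 = 1950.50 px; top offset = 0.
Upper-left is one-third across and one-third down within the crop:
x = 1950.50 + 1 × 907.00/3 ≈ 2253; y = 0.00 + 1 × 1814.00/3 ≈ 605.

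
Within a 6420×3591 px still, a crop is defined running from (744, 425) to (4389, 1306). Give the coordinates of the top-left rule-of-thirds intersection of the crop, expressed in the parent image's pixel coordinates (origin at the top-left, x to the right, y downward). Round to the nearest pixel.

(1959, 719)

Crop width = 4389 − 744 = 3645 px; one third is 1215.00 px.
Crop height = 1306 − 425 = 881 px; one third is 293.67 px.
The top-left point is one-third across and one-third down within the crop:
x = 744 + 1 × 1215.00 ≈ 1959; y = 425 + 1 × 293.67 ≈ 719.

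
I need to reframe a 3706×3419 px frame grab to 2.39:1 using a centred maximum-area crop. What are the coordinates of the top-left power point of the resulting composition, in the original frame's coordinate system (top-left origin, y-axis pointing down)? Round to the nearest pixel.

3706/3419 < 2.39/1, so the 2.39:1 crop keeps the full width 3706 and trims height to 3706 × 1/2.39 = 1550.63 px.
Top offset = (3419 − 1550.63)/2 = 934.19 px; left offset = 0.
Top-left is one-third across and one-third down within the crop:
x = 0.00 + 1 × 3706.00/3 ≈ 1235; y = 934.19 + 1 × 1550.63/3 ≈ 1451.

(1235, 1451)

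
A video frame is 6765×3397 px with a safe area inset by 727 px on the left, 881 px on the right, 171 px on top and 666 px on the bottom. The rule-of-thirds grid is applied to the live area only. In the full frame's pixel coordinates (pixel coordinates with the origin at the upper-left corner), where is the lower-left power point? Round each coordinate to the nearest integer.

Content width = 6765 − 727 − 881 = 5157 px; content height = 3397 − 171 − 666 = 2560 px.
Lower-left is one-third across and two-thirds down within the live area.
x = 727 + 1 × 5157/3 = 727 + 1719.00 ≈ 2446
y = 171 + 2 × 2560/3 = 171 + 1706.67 ≈ 1878

x = 2446 px, y = 1878 px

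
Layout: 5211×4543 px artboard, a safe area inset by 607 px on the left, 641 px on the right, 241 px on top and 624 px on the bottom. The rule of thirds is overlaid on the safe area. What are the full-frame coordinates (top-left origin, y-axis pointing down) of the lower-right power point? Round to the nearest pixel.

(3249, 2693)

Content width = 5211 − 607 − 641 = 3963 px; content height = 4543 − 241 − 624 = 3678 px.
Lower-right is two-thirds across and two-thirds down within the safe area.
x = 607 + 2 × 3963/3 = 607 + 2642.00 ≈ 3249
y = 241 + 2 × 3678/3 = 241 + 2452.00 ≈ 2693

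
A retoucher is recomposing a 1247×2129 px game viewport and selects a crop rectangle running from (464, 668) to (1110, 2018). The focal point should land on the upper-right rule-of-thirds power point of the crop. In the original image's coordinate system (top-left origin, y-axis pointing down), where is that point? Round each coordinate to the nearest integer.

x = 895 px, y = 1118 px

Crop width = 1110 − 464 = 646 px; one third is 215.33 px.
Crop height = 2018 − 668 = 1350 px; one third is 450.00 px.
The upper-right point is two-thirds across and one-third down within the crop:
x = 464 + 2 × 215.33 ≈ 895; y = 668 + 1 × 450.00 ≈ 1118.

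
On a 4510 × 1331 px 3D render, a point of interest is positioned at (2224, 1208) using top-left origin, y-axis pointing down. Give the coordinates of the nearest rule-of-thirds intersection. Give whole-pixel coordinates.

x = 1503 px, y = 887 px

Third lines: x ∈ {1503, 3007}, y ∈ {444, 887}.
2224 is closer to x = 1503; 1208 is closer to y = 887.
So the nearest intersection is the lower-left power point.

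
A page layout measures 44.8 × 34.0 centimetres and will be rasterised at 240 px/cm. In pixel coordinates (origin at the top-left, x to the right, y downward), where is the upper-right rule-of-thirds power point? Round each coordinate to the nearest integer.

(7168, 2720)

In pixels the canvas is 44.8 × 240 = 10752 wide and 34.0 × 240 = 8160 tall.
The upper-right point is two-thirds across and one-third down:
x = 2 × 10752/3 ≈ 7168; y = 1 × 8160/3 ≈ 2720.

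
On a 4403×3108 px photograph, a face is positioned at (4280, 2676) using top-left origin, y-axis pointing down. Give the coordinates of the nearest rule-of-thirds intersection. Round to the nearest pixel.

x = 2935 px, y = 2072 px

Third lines: x ∈ {1468, 2935}, y ∈ {1036, 2072}.
4280 is closer to x = 2935; 2676 is closer to y = 2072.
So the nearest intersection is the lower-right power point.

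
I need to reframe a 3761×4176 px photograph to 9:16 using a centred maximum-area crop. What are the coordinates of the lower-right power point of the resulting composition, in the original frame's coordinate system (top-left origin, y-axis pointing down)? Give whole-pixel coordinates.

3761/4176 > 9/16, so the 9:16 crop keeps the full height 4176 and trims width to 4176 × 9/16 = 2349.00 px.
Left offset = (3761 − 2349.00)/2 = 706.00 px; top offset = 0.
Lower-right is two-thirds across and two-thirds down within the crop:
x = 706.00 + 2 × 2349.00/3 ≈ 2272; y = 0.00 + 2 × 4176.00/3 ≈ 2784.

(2272, 2784)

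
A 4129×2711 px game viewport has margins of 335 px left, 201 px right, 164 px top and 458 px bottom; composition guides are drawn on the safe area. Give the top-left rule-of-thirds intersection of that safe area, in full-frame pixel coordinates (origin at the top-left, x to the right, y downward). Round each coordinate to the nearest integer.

Content width = 4129 − 335 − 201 = 3593 px; content height = 2711 − 164 − 458 = 2089 px.
Top-left is one-third across and one-third down within the safe area.
x = 335 + 1 × 3593/3 = 335 + 1197.67 ≈ 1533
y = 164 + 1 × 2089/3 = 164 + 696.33 ≈ 860

(1533, 860)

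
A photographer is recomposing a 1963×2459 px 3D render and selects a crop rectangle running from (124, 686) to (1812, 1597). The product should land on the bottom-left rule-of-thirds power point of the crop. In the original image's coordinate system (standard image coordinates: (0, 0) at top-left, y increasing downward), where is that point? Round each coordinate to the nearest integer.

Crop width = 1812 − 124 = 1688 px; one third is 562.67 px.
Crop height = 1597 − 686 = 911 px; one third is 303.67 px.
The bottom-left point is one-third across and two-thirds down within the crop:
x = 124 + 1 × 562.67 ≈ 687; y = 686 + 2 × 303.67 ≈ 1293.

(687, 1293)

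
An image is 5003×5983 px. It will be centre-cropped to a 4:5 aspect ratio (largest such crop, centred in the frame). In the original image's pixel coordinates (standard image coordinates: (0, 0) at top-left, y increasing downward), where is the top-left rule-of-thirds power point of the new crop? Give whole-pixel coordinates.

x = 1704 px, y = 1994 px

5003/5983 > 4/5, so the 4:5 crop keeps the full height 5983 and trims width to 5983 × 4/5 = 4786.40 px.
Left offset = (5003 − 4786.40)/2 = 108.30 px; top offset = 0.
Top-left is one-third across and one-third down within the crop:
x = 108.30 + 1 × 4786.40/3 ≈ 1704; y = 0.00 + 1 × 5983.00/3 ≈ 1994.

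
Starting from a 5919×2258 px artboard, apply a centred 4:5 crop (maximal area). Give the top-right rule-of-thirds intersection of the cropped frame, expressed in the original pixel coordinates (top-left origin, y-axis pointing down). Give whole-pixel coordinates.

x = 3261 px, y = 753 px

5919/2258 > 4/5, so the 4:5 crop keeps the full height 2258 and trims width to 2258 × 4/5 = 1806.40 px.
Left offset = (5919 − 1806.40)/2 = 2056.30 px; top offset = 0.
Top-right is two-thirds across and one-third down within the crop:
x = 2056.30 + 2 × 1806.40/3 ≈ 3261; y = 0.00 + 1 × 2258.00/3 ≈ 753.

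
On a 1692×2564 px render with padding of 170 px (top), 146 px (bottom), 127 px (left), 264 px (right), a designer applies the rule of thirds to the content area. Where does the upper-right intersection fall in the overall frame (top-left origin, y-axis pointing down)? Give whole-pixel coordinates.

Content width = 1692 − 127 − 264 = 1301 px; content height = 2564 − 170 − 146 = 2248 px.
Upper-right is two-thirds across and one-third down within the content area.
x = 127 + 2 × 1301/3 = 127 + 867.33 ≈ 994
y = 170 + 1 × 2248/3 = 170 + 749.33 ≈ 919

(994, 919)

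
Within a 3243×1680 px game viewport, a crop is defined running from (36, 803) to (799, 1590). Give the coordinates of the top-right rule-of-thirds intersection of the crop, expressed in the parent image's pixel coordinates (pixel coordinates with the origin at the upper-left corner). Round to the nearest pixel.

(545, 1065)

Crop width = 799 − 36 = 763 px; one third is 254.33 px.
Crop height = 1590 − 803 = 787 px; one third is 262.33 px.
The top-right point is two-thirds across and one-third down within the crop:
x = 36 + 2 × 254.33 ≈ 545; y = 803 + 1 × 262.33 ≈ 1065.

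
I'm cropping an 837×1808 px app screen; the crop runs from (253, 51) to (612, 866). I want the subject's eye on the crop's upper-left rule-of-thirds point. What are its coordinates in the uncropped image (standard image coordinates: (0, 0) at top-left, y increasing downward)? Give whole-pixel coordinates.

Crop width = 612 − 253 = 359 px; one third is 119.67 px.
Crop height = 866 − 51 = 815 px; one third is 271.67 px.
The upper-left point is one-third across and one-third down within the crop:
x = 253 + 1 × 119.67 ≈ 373; y = 51 + 1 × 271.67 ≈ 323.

x = 373 px, y = 323 px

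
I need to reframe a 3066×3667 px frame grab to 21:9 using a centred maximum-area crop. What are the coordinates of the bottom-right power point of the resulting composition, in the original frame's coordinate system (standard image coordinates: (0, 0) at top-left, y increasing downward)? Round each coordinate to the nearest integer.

(2044, 2053)

3066/3667 < 21/9, so the 21:9 crop keeps the full width 3066 and trims height to 3066 × 9/21 = 1314.00 px.
Top offset = (3667 − 1314.00)/2 = 1176.50 px; left offset = 0.
Bottom-right is two-thirds across and two-thirds down within the crop:
x = 0.00 + 2 × 3066.00/3 ≈ 2044; y = 1176.50 + 2 × 1314.00/3 ≈ 2053.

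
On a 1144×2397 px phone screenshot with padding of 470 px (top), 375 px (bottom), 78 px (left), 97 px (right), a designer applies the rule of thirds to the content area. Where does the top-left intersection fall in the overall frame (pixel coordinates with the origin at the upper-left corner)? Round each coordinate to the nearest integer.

Content width = 1144 − 78 − 97 = 969 px; content height = 2397 − 470 − 375 = 1552 px.
Top-left is one-third across and one-third down within the content area.
x = 78 + 1 × 969/3 = 78 + 323.00 ≈ 401
y = 470 + 1 × 1552/3 = 470 + 517.33 ≈ 987

x = 401 px, y = 987 px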